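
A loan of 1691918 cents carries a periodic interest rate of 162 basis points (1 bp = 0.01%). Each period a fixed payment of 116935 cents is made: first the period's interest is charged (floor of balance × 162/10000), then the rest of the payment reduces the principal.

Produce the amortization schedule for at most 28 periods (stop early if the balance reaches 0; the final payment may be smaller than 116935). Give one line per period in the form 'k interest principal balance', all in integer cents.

1 27409 89526 1602392
2 25958 90977 1511415
3 24484 92451 1418964
4 22987 93948 1325016
5 21465 95470 1229546
6 19918 97017 1132529
7 18346 98589 1033940
8 16749 100186 933754
9 15126 101809 831945
10 13477 103458 728487
11 11801 105134 623353
12 10098 106837 516516
13 8367 108568 407948
14 6608 110327 297621
15 4821 112114 185507
16 3005 113930 71577
17 1159 71577 0

1. interest=⌊1691918·162/10000⌋=27409; principal=116935-27409=89526; balance=1691918-89526=1602392
2. interest=⌊1602392·162/10000⌋=25958; principal=116935-25958=90977; balance=1602392-90977=1511415
3. interest=⌊1511415·162/10000⌋=24484; principal=116935-24484=92451; balance=1511415-92451=1418964
4. interest=⌊1418964·162/10000⌋=22987; principal=116935-22987=93948; balance=1418964-93948=1325016
5. interest=⌊1325016·162/10000⌋=21465; principal=116935-21465=95470; balance=1325016-95470=1229546
6. interest=⌊1229546·162/10000⌋=19918; principal=116935-19918=97017; balance=1229546-97017=1132529
7. interest=⌊1132529·162/10000⌋=18346; principal=116935-18346=98589; balance=1132529-98589=1033940
8. interest=⌊1033940·162/10000⌋=16749; principal=116935-16749=100186; balance=1033940-100186=933754
9. interest=⌊933754·162/10000⌋=15126; principal=116935-15126=101809; balance=933754-101809=831945
10. interest=⌊831945·162/10000⌋=13477; principal=116935-13477=103458; balance=831945-103458=728487
11. interest=⌊728487·162/10000⌋=11801; principal=116935-11801=105134; balance=728487-105134=623353
12. interest=⌊623353·162/10000⌋=10098; principal=116935-10098=106837; balance=623353-106837=516516
13. interest=⌊516516·162/10000⌋=8367; principal=116935-8367=108568; balance=516516-108568=407948
14. interest=⌊407948·162/10000⌋=6608; principal=116935-6608=110327; balance=407948-110327=297621
15. interest=⌊297621·162/10000⌋=4821; principal=116935-4821=112114; balance=297621-112114=185507
16. interest=⌊185507·162/10000⌋=3005; principal=116935-3005=113930; balance=185507-113930=71577
17. interest=⌊71577·162/10000⌋=1159; principal=min(116935-1159,71577)=71577; balance=71577-71577=0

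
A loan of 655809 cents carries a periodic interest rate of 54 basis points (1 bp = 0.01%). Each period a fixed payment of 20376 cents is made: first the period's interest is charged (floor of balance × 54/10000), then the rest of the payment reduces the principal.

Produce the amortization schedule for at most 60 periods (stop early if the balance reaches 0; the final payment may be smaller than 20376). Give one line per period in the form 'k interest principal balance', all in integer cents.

1 3541 16835 638974
2 3450 16926 622048
3 3359 17017 605031
4 3267 17109 587922
5 3174 17202 570720
6 3081 17295 553425
7 2988 17388 536037
8 2894 17482 518555
9 2800 17576 500979
10 2705 17671 483308
11 2609 17767 465541
12 2513 17863 447678
13 2417 17959 429719
14 2320 18056 411663
15 2222 18154 393509
16 2124 18252 375257
17 2026 18350 356907
18 1927 18449 338458
19 1827 18549 319909
20 1727 18649 301260
21 1626 18750 282510
22 1525 18851 263659
23 1423 18953 244706
24 1321 19055 225651
25 1218 19158 206493
26 1115 19261 187232
27 1011 19365 167867
28 906 19470 148397
29 801 19575 128822
30 695 19681 109141
31 589 19787 89354
32 482 19894 69460
33 375 20001 49459
34 267 20109 29350
35 158 20218 9132
36 49 9132 0

1. interest=⌊655809·54/10000⌋=3541; principal=20376-3541=16835; balance=655809-16835=638974
2. interest=⌊638974·54/10000⌋=3450; principal=20376-3450=16926; balance=638974-16926=622048
3. interest=⌊622048·54/10000⌋=3359; principal=20376-3359=17017; balance=622048-17017=605031
4. interest=⌊605031·54/10000⌋=3267; principal=20376-3267=17109; balance=605031-17109=587922
5. interest=⌊587922·54/10000⌋=3174; principal=20376-3174=17202; balance=587922-17202=570720
6. interest=⌊570720·54/10000⌋=3081; principal=20376-3081=17295; balance=570720-17295=553425
7. interest=⌊553425·54/10000⌋=2988; principal=20376-2988=17388; balance=553425-17388=536037
8. interest=⌊536037·54/10000⌋=2894; principal=20376-2894=17482; balance=536037-17482=518555
9. interest=⌊518555·54/10000⌋=2800; principal=20376-2800=17576; balance=518555-17576=500979
10. interest=⌊500979·54/10000⌋=2705; principal=20376-2705=17671; balance=500979-17671=483308
11. interest=⌊483308·54/10000⌋=2609; principal=20376-2609=17767; balance=483308-17767=465541
12. interest=⌊465541·54/10000⌋=2513; principal=20376-2513=17863; balance=465541-17863=447678
13. interest=⌊447678·54/10000⌋=2417; principal=20376-2417=17959; balance=447678-17959=429719
14. interest=⌊429719·54/10000⌋=2320; principal=20376-2320=18056; balance=429719-18056=411663
15. interest=⌊411663·54/10000⌋=2222; principal=20376-2222=18154; balance=411663-18154=393509
16. interest=⌊393509·54/10000⌋=2124; principal=20376-2124=18252; balance=393509-18252=375257
17. interest=⌊375257·54/10000⌋=2026; principal=20376-2026=18350; balance=375257-18350=356907
18. interest=⌊356907·54/10000⌋=1927; principal=20376-1927=18449; balance=356907-18449=338458
19. interest=⌊338458·54/10000⌋=1827; principal=20376-1827=18549; balance=338458-18549=319909
20. interest=⌊319909·54/10000⌋=1727; principal=20376-1727=18649; balance=319909-18649=301260
21. interest=⌊301260·54/10000⌋=1626; principal=20376-1626=18750; balance=301260-18750=282510
22. interest=⌊282510·54/10000⌋=1525; principal=20376-1525=18851; balance=282510-18851=263659
23. interest=⌊263659·54/10000⌋=1423; principal=20376-1423=18953; balance=263659-18953=244706
24. interest=⌊244706·54/10000⌋=1321; principal=20376-1321=19055; balance=244706-19055=225651
25. interest=⌊225651·54/10000⌋=1218; principal=20376-1218=19158; balance=225651-19158=206493
26. interest=⌊206493·54/10000⌋=1115; principal=20376-1115=19261; balance=206493-19261=187232
27. interest=⌊187232·54/10000⌋=1011; principal=20376-1011=19365; balance=187232-19365=167867
28. interest=⌊167867·54/10000⌋=906; principal=20376-906=19470; balance=167867-19470=148397
29. interest=⌊148397·54/10000⌋=801; principal=20376-801=19575; balance=148397-19575=128822
30. interest=⌊128822·54/10000⌋=695; principal=20376-695=19681; balance=128822-19681=109141
31. interest=⌊109141·54/10000⌋=589; principal=20376-589=19787; balance=109141-19787=89354
32. interest=⌊89354·54/10000⌋=482; principal=20376-482=19894; balance=89354-19894=69460
33. interest=⌊69460·54/10000⌋=375; principal=20376-375=20001; balance=69460-20001=49459
34. interest=⌊49459·54/10000⌋=267; principal=20376-267=20109; balance=49459-20109=29350
35. interest=⌊29350·54/10000⌋=158; principal=20376-158=20218; balance=29350-20218=9132
36. interest=⌊9132·54/10000⌋=49; principal=min(20376-49,9132)=9132; balance=9132-9132=0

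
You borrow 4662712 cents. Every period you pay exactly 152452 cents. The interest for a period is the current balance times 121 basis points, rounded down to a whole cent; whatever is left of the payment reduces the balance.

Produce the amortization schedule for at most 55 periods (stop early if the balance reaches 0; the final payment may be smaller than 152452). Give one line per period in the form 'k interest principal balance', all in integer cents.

1 56418 96034 4566678
2 55256 97196 4469482
3 54080 98372 4371110
4 52890 99562 4271548
5 51685 100767 4170781
6 50466 101986 4068795
7 49232 103220 3965575
8 47983 104469 3861106
9 46719 105733 3755373
10 45440 107012 3648361
11 44145 108307 3540054
12 42834 109618 3430436
13 41508 110944 3319492
14 40165 112287 3207205
15 38807 113645 3093560
16 37432 115020 2978540
17 36040 116412 2862128
18 34631 117821 2744307
19 33206 119246 2625061
20 31763 120689 2504372
21 30302 122150 2382222
22 28824 123628 2258594
23 27328 125124 2133470
24 25814 126638 2006832
25 24282 128170 1878662
26 22731 129721 1748941
27 21162 131290 1617651
28 19573 132879 1484772
29 17965 134487 1350285
30 16338 136114 1214171
31 14691 137761 1076410
32 13024 139428 936982
33 11337 141115 795867
34 9629 142823 653044
35 7901 144551 508493
36 6152 146300 362193
37 4382 148070 214123
38 2590 149862 64261
39 777 64261 0

1. interest=⌊4662712·121/10000⌋=56418; principal=152452-56418=96034; balance=4662712-96034=4566678
2. interest=⌊4566678·121/10000⌋=55256; principal=152452-55256=97196; balance=4566678-97196=4469482
3. interest=⌊4469482·121/10000⌋=54080; principal=152452-54080=98372; balance=4469482-98372=4371110
4. interest=⌊4371110·121/10000⌋=52890; principal=152452-52890=99562; balance=4371110-99562=4271548
5. interest=⌊4271548·121/10000⌋=51685; principal=152452-51685=100767; balance=4271548-100767=4170781
6. interest=⌊4170781·121/10000⌋=50466; principal=152452-50466=101986; balance=4170781-101986=4068795
7. interest=⌊4068795·121/10000⌋=49232; principal=152452-49232=103220; balance=4068795-103220=3965575
8. interest=⌊3965575·121/10000⌋=47983; principal=152452-47983=104469; balance=3965575-104469=3861106
9. interest=⌊3861106·121/10000⌋=46719; principal=152452-46719=105733; balance=3861106-105733=3755373
10. interest=⌊3755373·121/10000⌋=45440; principal=152452-45440=107012; balance=3755373-107012=3648361
11. interest=⌊3648361·121/10000⌋=44145; principal=152452-44145=108307; balance=3648361-108307=3540054
12. interest=⌊3540054·121/10000⌋=42834; principal=152452-42834=109618; balance=3540054-109618=3430436
13. interest=⌊3430436·121/10000⌋=41508; principal=152452-41508=110944; balance=3430436-110944=3319492
14. interest=⌊3319492·121/10000⌋=40165; principal=152452-40165=112287; balance=3319492-112287=3207205
15. interest=⌊3207205·121/10000⌋=38807; principal=152452-38807=113645; balance=3207205-113645=3093560
16. interest=⌊3093560·121/10000⌋=37432; principal=152452-37432=115020; balance=3093560-115020=2978540
17. interest=⌊2978540·121/10000⌋=36040; principal=152452-36040=116412; balance=2978540-116412=2862128
18. interest=⌊2862128·121/10000⌋=34631; principal=152452-34631=117821; balance=2862128-117821=2744307
19. interest=⌊2744307·121/10000⌋=33206; principal=152452-33206=119246; balance=2744307-119246=2625061
20. interest=⌊2625061·121/10000⌋=31763; principal=152452-31763=120689; balance=2625061-120689=2504372
21. interest=⌊2504372·121/10000⌋=30302; principal=152452-30302=122150; balance=2504372-122150=2382222
22. interest=⌊2382222·121/10000⌋=28824; principal=152452-28824=123628; balance=2382222-123628=2258594
23. interest=⌊2258594·121/10000⌋=27328; principal=152452-27328=125124; balance=2258594-125124=2133470
24. interest=⌊2133470·121/10000⌋=25814; principal=152452-25814=126638; balance=2133470-126638=2006832
25. interest=⌊2006832·121/10000⌋=24282; principal=152452-24282=128170; balance=2006832-128170=1878662
26. interest=⌊1878662·121/10000⌋=22731; principal=152452-22731=129721; balance=1878662-129721=1748941
27. interest=⌊1748941·121/10000⌋=21162; principal=152452-21162=131290; balance=1748941-131290=1617651
28. interest=⌊1617651·121/10000⌋=19573; principal=152452-19573=132879; balance=1617651-132879=1484772
29. interest=⌊1484772·121/10000⌋=17965; principal=152452-17965=134487; balance=1484772-134487=1350285
30. interest=⌊1350285·121/10000⌋=16338; principal=152452-16338=136114; balance=1350285-136114=1214171
31. interest=⌊1214171·121/10000⌋=14691; principal=152452-14691=137761; balance=1214171-137761=1076410
32. interest=⌊1076410·121/10000⌋=13024; principal=152452-13024=139428; balance=1076410-139428=936982
33. interest=⌊936982·121/10000⌋=11337; principal=152452-11337=141115; balance=936982-141115=795867
34. interest=⌊795867·121/10000⌋=9629; principal=152452-9629=142823; balance=795867-142823=653044
35. interest=⌊653044·121/10000⌋=7901; principal=152452-7901=144551; balance=653044-144551=508493
36. interest=⌊508493·121/10000⌋=6152; principal=152452-6152=146300; balance=508493-146300=362193
37. interest=⌊362193·121/10000⌋=4382; principal=152452-4382=148070; balance=362193-148070=214123
38. interest=⌊214123·121/10000⌋=2590; principal=152452-2590=149862; balance=214123-149862=64261
39. interest=⌊64261·121/10000⌋=777; principal=min(152452-777,64261)=64261; balance=64261-64261=0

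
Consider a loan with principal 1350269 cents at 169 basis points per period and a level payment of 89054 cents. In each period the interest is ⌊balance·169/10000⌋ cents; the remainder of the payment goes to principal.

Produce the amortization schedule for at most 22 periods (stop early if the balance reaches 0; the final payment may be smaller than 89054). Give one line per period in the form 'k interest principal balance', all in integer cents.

1. interest=⌊1350269·169/10000⌋=22819; principal=89054-22819=66235; balance=1350269-66235=1284034
2. interest=⌊1284034·169/10000⌋=21700; principal=89054-21700=67354; balance=1284034-67354=1216680
3. interest=⌊1216680·169/10000⌋=20561; principal=89054-20561=68493; balance=1216680-68493=1148187
4. interest=⌊1148187·169/10000⌋=19404; principal=89054-19404=69650; balance=1148187-69650=1078537
5. interest=⌊1078537·169/10000⌋=18227; principal=89054-18227=70827; balance=1078537-70827=1007710
6. interest=⌊1007710·169/10000⌋=17030; principal=89054-17030=72024; balance=1007710-72024=935686
7. interest=⌊935686·169/10000⌋=15813; principal=89054-15813=73241; balance=935686-73241=862445
8. interest=⌊862445·169/10000⌋=14575; principal=89054-14575=74479; balance=862445-74479=787966
9. interest=⌊787966·169/10000⌋=13316; principal=89054-13316=75738; balance=787966-75738=712228
10. interest=⌊712228·169/10000⌋=12036; principal=89054-12036=77018; balance=712228-77018=635210
11. interest=⌊635210·169/10000⌋=10735; principal=89054-10735=78319; balance=635210-78319=556891
12. interest=⌊556891·169/10000⌋=9411; principal=89054-9411=79643; balance=556891-79643=477248
13. interest=⌊477248·169/10000⌋=8065; principal=89054-8065=80989; balance=477248-80989=396259
14. interest=⌊396259·169/10000⌋=6696; principal=89054-6696=82358; balance=396259-82358=313901
15. interest=⌊313901·169/10000⌋=5304; principal=89054-5304=83750; balance=313901-83750=230151
16. interest=⌊230151·169/10000⌋=3889; principal=89054-3889=85165; balance=230151-85165=144986
17. interest=⌊144986·169/10000⌋=2450; principal=89054-2450=86604; balance=144986-86604=58382
18. interest=⌊58382·169/10000⌋=986; principal=min(89054-986,58382)=58382; balance=58382-58382=0

1 22819 66235 1284034
2 21700 67354 1216680
3 20561 68493 1148187
4 19404 69650 1078537
5 18227 70827 1007710
6 17030 72024 935686
7 15813 73241 862445
8 14575 74479 787966
9 13316 75738 712228
10 12036 77018 635210
11 10735 78319 556891
12 9411 79643 477248
13 8065 80989 396259
14 6696 82358 313901
15 5304 83750 230151
16 3889 85165 144986
17 2450 86604 58382
18 986 58382 0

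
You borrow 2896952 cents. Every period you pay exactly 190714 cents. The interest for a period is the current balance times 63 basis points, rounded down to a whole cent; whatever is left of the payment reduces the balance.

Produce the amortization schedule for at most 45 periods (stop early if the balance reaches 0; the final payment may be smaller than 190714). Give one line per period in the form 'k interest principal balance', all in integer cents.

1 18250 172464 2724488
2 17164 173550 2550938
3 16070 174644 2376294
4 14970 175744 2200550
5 13863 176851 2023699
6 12749 177965 1845734
7 11628 179086 1666648
8 10499 180215 1486433
9 9364 181350 1305083
10 8222 182492 1122591
11 7072 183642 938949
12 5915 184799 754150
13 4751 185963 568187
14 3579 187135 381052
15 2400 188314 192738
16 1214 189500 3238
17 20 3238 0

1. interest=⌊2896952·63/10000⌋=18250; principal=190714-18250=172464; balance=2896952-172464=2724488
2. interest=⌊2724488·63/10000⌋=17164; principal=190714-17164=173550; balance=2724488-173550=2550938
3. interest=⌊2550938·63/10000⌋=16070; principal=190714-16070=174644; balance=2550938-174644=2376294
4. interest=⌊2376294·63/10000⌋=14970; principal=190714-14970=175744; balance=2376294-175744=2200550
5. interest=⌊2200550·63/10000⌋=13863; principal=190714-13863=176851; balance=2200550-176851=2023699
6. interest=⌊2023699·63/10000⌋=12749; principal=190714-12749=177965; balance=2023699-177965=1845734
7. interest=⌊1845734·63/10000⌋=11628; principal=190714-11628=179086; balance=1845734-179086=1666648
8. interest=⌊1666648·63/10000⌋=10499; principal=190714-10499=180215; balance=1666648-180215=1486433
9. interest=⌊1486433·63/10000⌋=9364; principal=190714-9364=181350; balance=1486433-181350=1305083
10. interest=⌊1305083·63/10000⌋=8222; principal=190714-8222=182492; balance=1305083-182492=1122591
11. interest=⌊1122591·63/10000⌋=7072; principal=190714-7072=183642; balance=1122591-183642=938949
12. interest=⌊938949·63/10000⌋=5915; principal=190714-5915=184799; balance=938949-184799=754150
13. interest=⌊754150·63/10000⌋=4751; principal=190714-4751=185963; balance=754150-185963=568187
14. interest=⌊568187·63/10000⌋=3579; principal=190714-3579=187135; balance=568187-187135=381052
15. interest=⌊381052·63/10000⌋=2400; principal=190714-2400=188314; balance=381052-188314=192738
16. interest=⌊192738·63/10000⌋=1214; principal=190714-1214=189500; balance=192738-189500=3238
17. interest=⌊3238·63/10000⌋=20; principal=min(190714-20,3238)=3238; balance=3238-3238=0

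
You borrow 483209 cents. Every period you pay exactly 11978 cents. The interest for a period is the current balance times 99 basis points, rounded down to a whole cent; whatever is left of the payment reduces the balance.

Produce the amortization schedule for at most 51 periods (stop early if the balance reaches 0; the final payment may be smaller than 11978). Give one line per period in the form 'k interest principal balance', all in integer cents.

1. interest=⌊483209·99/10000⌋=4783; principal=11978-4783=7195; balance=483209-7195=476014
2. interest=⌊476014·99/10000⌋=4712; principal=11978-4712=7266; balance=476014-7266=468748
3. interest=⌊468748·99/10000⌋=4640; principal=11978-4640=7338; balance=468748-7338=461410
4. interest=⌊461410·99/10000⌋=4567; principal=11978-4567=7411; balance=461410-7411=453999
5. interest=⌊453999·99/10000⌋=4494; principal=11978-4494=7484; balance=453999-7484=446515
6. interest=⌊446515·99/10000⌋=4420; principal=11978-4420=7558; balance=446515-7558=438957
7. interest=⌊438957·99/10000⌋=4345; principal=11978-4345=7633; balance=438957-7633=431324
8. interest=⌊431324·99/10000⌋=4270; principal=11978-4270=7708; balance=431324-7708=423616
9. interest=⌊423616·99/10000⌋=4193; principal=11978-4193=7785; balance=423616-7785=415831
10. interest=⌊415831·99/10000⌋=4116; principal=11978-4116=7862; balance=415831-7862=407969
11. interest=⌊407969·99/10000⌋=4038; principal=11978-4038=7940; balance=407969-7940=400029
12. interest=⌊400029·99/10000⌋=3960; principal=11978-3960=8018; balance=400029-8018=392011
13. interest=⌊392011·99/10000⌋=3880; principal=11978-3880=8098; balance=392011-8098=383913
14. interest=⌊383913·99/10000⌋=3800; principal=11978-3800=8178; balance=383913-8178=375735
15. interest=⌊375735·99/10000⌋=3719; principal=11978-3719=8259; balance=375735-8259=367476
16. interest=⌊367476·99/10000⌋=3638; principal=11978-3638=8340; balance=367476-8340=359136
17. interest=⌊359136·99/10000⌋=3555; principal=11978-3555=8423; balance=359136-8423=350713
18. interest=⌊350713·99/10000⌋=3472; principal=11978-3472=8506; balance=350713-8506=342207
19. interest=⌊342207·99/10000⌋=3387; principal=11978-3387=8591; balance=342207-8591=333616
20. interest=⌊333616·99/10000⌋=3302; principal=11978-3302=8676; balance=333616-8676=324940
21. interest=⌊324940·99/10000⌋=3216; principal=11978-3216=8762; balance=324940-8762=316178
22. interest=⌊316178·99/10000⌋=3130; principal=11978-3130=8848; balance=316178-8848=307330
23. interest=⌊307330·99/10000⌋=3042; principal=11978-3042=8936; balance=307330-8936=298394
24. interest=⌊298394·99/10000⌋=2954; principal=11978-2954=9024; balance=298394-9024=289370
25. interest=⌊289370·99/10000⌋=2864; principal=11978-2864=9114; balance=289370-9114=280256
26. interest=⌊280256·99/10000⌋=2774; principal=11978-2774=9204; balance=280256-9204=271052
27. interest=⌊271052·99/10000⌋=2683; principal=11978-2683=9295; balance=271052-9295=261757
28. interest=⌊261757·99/10000⌋=2591; principal=11978-2591=9387; balance=261757-9387=252370
29. interest=⌊252370·99/10000⌋=2498; principal=11978-2498=9480; balance=252370-9480=242890
30. interest=⌊242890·99/10000⌋=2404; principal=11978-2404=9574; balance=242890-9574=233316
31. interest=⌊233316·99/10000⌋=2309; principal=11978-2309=9669; balance=233316-9669=223647
32. interest=⌊223647·99/10000⌋=2214; principal=11978-2214=9764; balance=223647-9764=213883
33. interest=⌊213883·99/10000⌋=2117; principal=11978-2117=9861; balance=213883-9861=204022
34. interest=⌊204022·99/10000⌋=2019; principal=11978-2019=9959; balance=204022-9959=194063
35. interest=⌊194063·99/10000⌋=1921; principal=11978-1921=10057; balance=194063-10057=184006
36. interest=⌊184006·99/10000⌋=1821; principal=11978-1821=10157; balance=184006-10157=173849
37. interest=⌊173849·99/10000⌋=1721; principal=11978-1721=10257; balance=173849-10257=163592
38. interest=⌊163592·99/10000⌋=1619; principal=11978-1619=10359; balance=163592-10359=153233
39. interest=⌊153233·99/10000⌋=1517; principal=11978-1517=10461; balance=153233-10461=142772
40. interest=⌊142772·99/10000⌋=1413; principal=11978-1413=10565; balance=142772-10565=132207
41. interest=⌊132207·99/10000⌋=1308; principal=11978-1308=10670; balance=132207-10670=121537
42. interest=⌊121537·99/10000⌋=1203; principal=11978-1203=10775; balance=121537-10775=110762
43. interest=⌊110762·99/10000⌋=1096; principal=11978-1096=10882; balance=110762-10882=99880
44. interest=⌊99880·99/10000⌋=988; principal=11978-988=10990; balance=99880-10990=88890
45. interest=⌊88890·99/10000⌋=880; principal=11978-880=11098; balance=88890-11098=77792
46. interest=⌊77792·99/10000⌋=770; principal=11978-770=11208; balance=77792-11208=66584
47. interest=⌊66584·99/10000⌋=659; principal=11978-659=11319; balance=66584-11319=55265
48. interest=⌊55265·99/10000⌋=547; principal=11978-547=11431; balance=55265-11431=43834
49. interest=⌊43834·99/10000⌋=433; principal=11978-433=11545; balance=43834-11545=32289
50. interest=⌊32289·99/10000⌋=319; principal=11978-319=11659; balance=32289-11659=20630
51. interest=⌊20630·99/10000⌋=204; principal=11978-204=11774; balance=20630-11774=8856

1 4783 7195 476014
2 4712 7266 468748
3 4640 7338 461410
4 4567 7411 453999
5 4494 7484 446515
6 4420 7558 438957
7 4345 7633 431324
8 4270 7708 423616
9 4193 7785 415831
10 4116 7862 407969
11 4038 7940 400029
12 3960 8018 392011
13 3880 8098 383913
14 3800 8178 375735
15 3719 8259 367476
16 3638 8340 359136
17 3555 8423 350713
18 3472 8506 342207
19 3387 8591 333616
20 3302 8676 324940
21 3216 8762 316178
22 3130 8848 307330
23 3042 8936 298394
24 2954 9024 289370
25 2864 9114 280256
26 2774 9204 271052
27 2683 9295 261757
28 2591 9387 252370
29 2498 9480 242890
30 2404 9574 233316
31 2309 9669 223647
32 2214 9764 213883
33 2117 9861 204022
34 2019 9959 194063
35 1921 10057 184006
36 1821 10157 173849
37 1721 10257 163592
38 1619 10359 153233
39 1517 10461 142772
40 1413 10565 132207
41 1308 10670 121537
42 1203 10775 110762
43 1096 10882 99880
44 988 10990 88890
45 880 11098 77792
46 770 11208 66584
47 659 11319 55265
48 547 11431 43834
49 433 11545 32289
50 319 11659 20630
51 204 11774 8856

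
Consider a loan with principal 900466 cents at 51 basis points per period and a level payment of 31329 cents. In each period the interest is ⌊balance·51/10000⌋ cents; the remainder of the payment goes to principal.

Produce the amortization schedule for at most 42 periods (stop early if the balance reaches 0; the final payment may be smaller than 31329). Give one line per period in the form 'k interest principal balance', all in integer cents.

1. interest=⌊900466·51/10000⌋=4592; principal=31329-4592=26737; balance=900466-26737=873729
2. interest=⌊873729·51/10000⌋=4456; principal=31329-4456=26873; balance=873729-26873=846856
3. interest=⌊846856·51/10000⌋=4318; principal=31329-4318=27011; balance=846856-27011=819845
4. interest=⌊819845·51/10000⌋=4181; principal=31329-4181=27148; balance=819845-27148=792697
5. interest=⌊792697·51/10000⌋=4042; principal=31329-4042=27287; balance=792697-27287=765410
6. interest=⌊765410·51/10000⌋=3903; principal=31329-3903=27426; balance=765410-27426=737984
7. interest=⌊737984·51/10000⌋=3763; principal=31329-3763=27566; balance=737984-27566=710418
8. interest=⌊710418·51/10000⌋=3623; principal=31329-3623=27706; balance=710418-27706=682712
9. interest=⌊682712·51/10000⌋=3481; principal=31329-3481=27848; balance=682712-27848=654864
10. interest=⌊654864·51/10000⌋=3339; principal=31329-3339=27990; balance=654864-27990=626874
11. interest=⌊626874·51/10000⌋=3197; principal=31329-3197=28132; balance=626874-28132=598742
12. interest=⌊598742·51/10000⌋=3053; principal=31329-3053=28276; balance=598742-28276=570466
13. interest=⌊570466·51/10000⌋=2909; principal=31329-2909=28420; balance=570466-28420=542046
14. interest=⌊542046·51/10000⌋=2764; principal=31329-2764=28565; balance=542046-28565=513481
15. interest=⌊513481·51/10000⌋=2618; principal=31329-2618=28711; balance=513481-28711=484770
16. interest=⌊484770·51/10000⌋=2472; principal=31329-2472=28857; balance=484770-28857=455913
17. interest=⌊455913·51/10000⌋=2325; principal=31329-2325=29004; balance=455913-29004=426909
18. interest=⌊426909·51/10000⌋=2177; principal=31329-2177=29152; balance=426909-29152=397757
19. interest=⌊397757·51/10000⌋=2028; principal=31329-2028=29301; balance=397757-29301=368456
20. interest=⌊368456·51/10000⌋=1879; principal=31329-1879=29450; balance=368456-29450=339006
21. interest=⌊339006·51/10000⌋=1728; principal=31329-1728=29601; balance=339006-29601=309405
22. interest=⌊309405·51/10000⌋=1577; principal=31329-1577=29752; balance=309405-29752=279653
23. interest=⌊279653·51/10000⌋=1426; principal=31329-1426=29903; balance=279653-29903=249750
24. interest=⌊249750·51/10000⌋=1273; principal=31329-1273=30056; balance=249750-30056=219694
25. interest=⌊219694·51/10000⌋=1120; principal=31329-1120=30209; balance=219694-30209=189485
26. interest=⌊189485·51/10000⌋=966; principal=31329-966=30363; balance=189485-30363=159122
27. interest=⌊159122·51/10000⌋=811; principal=31329-811=30518; balance=159122-30518=128604
28. interest=⌊128604·51/10000⌋=655; principal=31329-655=30674; balance=128604-30674=97930
29. interest=⌊97930·51/10000⌋=499; principal=31329-499=30830; balance=97930-30830=67100
30. interest=⌊67100·51/10000⌋=342; principal=31329-342=30987; balance=67100-30987=36113
31. interest=⌊36113·51/10000⌋=184; principal=31329-184=31145; balance=36113-31145=4968
32. interest=⌊4968·51/10000⌋=25; principal=min(31329-25,4968)=4968; balance=4968-4968=0

1 4592 26737 873729
2 4456 26873 846856
3 4318 27011 819845
4 4181 27148 792697
5 4042 27287 765410
6 3903 27426 737984
7 3763 27566 710418
8 3623 27706 682712
9 3481 27848 654864
10 3339 27990 626874
11 3197 28132 598742
12 3053 28276 570466
13 2909 28420 542046
14 2764 28565 513481
15 2618 28711 484770
16 2472 28857 455913
17 2325 29004 426909
18 2177 29152 397757
19 2028 29301 368456
20 1879 29450 339006
21 1728 29601 309405
22 1577 29752 279653
23 1426 29903 249750
24 1273 30056 219694
25 1120 30209 189485
26 966 30363 159122
27 811 30518 128604
28 655 30674 97930
29 499 30830 67100
30 342 30987 36113
31 184 31145 4968
32 25 4968 0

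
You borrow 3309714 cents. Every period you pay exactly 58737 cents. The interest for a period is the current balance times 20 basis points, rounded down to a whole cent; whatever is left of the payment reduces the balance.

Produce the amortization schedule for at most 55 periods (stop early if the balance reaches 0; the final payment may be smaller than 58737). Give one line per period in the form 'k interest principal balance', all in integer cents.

1. interest=⌊3309714·20/10000⌋=6619; principal=58737-6619=52118; balance=3309714-52118=3257596
2. interest=⌊3257596·20/10000⌋=6515; principal=58737-6515=52222; balance=3257596-52222=3205374
3. interest=⌊3205374·20/10000⌋=6410; principal=58737-6410=52327; balance=3205374-52327=3153047
4. interest=⌊3153047·20/10000⌋=6306; principal=58737-6306=52431; balance=3153047-52431=3100616
5. interest=⌊3100616·20/10000⌋=6201; principal=58737-6201=52536; balance=3100616-52536=3048080
6. interest=⌊3048080·20/10000⌋=6096; principal=58737-6096=52641; balance=3048080-52641=2995439
7. interest=⌊2995439·20/10000⌋=5990; principal=58737-5990=52747; balance=2995439-52747=2942692
8. interest=⌊2942692·20/10000⌋=5885; principal=58737-5885=52852; balance=2942692-52852=2889840
9. interest=⌊2889840·20/10000⌋=5779; principal=58737-5779=52958; balance=2889840-52958=2836882
10. interest=⌊2836882·20/10000⌋=5673; principal=58737-5673=53064; balance=2836882-53064=2783818
11. interest=⌊2783818·20/10000⌋=5567; principal=58737-5567=53170; balance=2783818-53170=2730648
12. interest=⌊2730648·20/10000⌋=5461; principal=58737-5461=53276; balance=2730648-53276=2677372
13. interest=⌊2677372·20/10000⌋=5354; principal=58737-5354=53383; balance=2677372-53383=2623989
14. interest=⌊2623989·20/10000⌋=5247; principal=58737-5247=53490; balance=2623989-53490=2570499
15. interest=⌊2570499·20/10000⌋=5140; principal=58737-5140=53597; balance=2570499-53597=2516902
16. interest=⌊2516902·20/10000⌋=5033; principal=58737-5033=53704; balance=2516902-53704=2463198
17. interest=⌊2463198·20/10000⌋=4926; principal=58737-4926=53811; balance=2463198-53811=2409387
18. interest=⌊2409387·20/10000⌋=4818; principal=58737-4818=53919; balance=2409387-53919=2355468
19. interest=⌊2355468·20/10000⌋=4710; principal=58737-4710=54027; balance=2355468-54027=2301441
20. interest=⌊2301441·20/10000⌋=4602; principal=58737-4602=54135; balance=2301441-54135=2247306
21. interest=⌊2247306·20/10000⌋=4494; principal=58737-4494=54243; balance=2247306-54243=2193063
22. interest=⌊2193063·20/10000⌋=4386; principal=58737-4386=54351; balance=2193063-54351=2138712
23. interest=⌊2138712·20/10000⌋=4277; principal=58737-4277=54460; balance=2138712-54460=2084252
24. interest=⌊2084252·20/10000⌋=4168; principal=58737-4168=54569; balance=2084252-54569=2029683
25. interest=⌊2029683·20/10000⌋=4059; principal=58737-4059=54678; balance=2029683-54678=1975005
26. interest=⌊1975005·20/10000⌋=3950; principal=58737-3950=54787; balance=1975005-54787=1920218
27. interest=⌊1920218·20/10000⌋=3840; principal=58737-3840=54897; balance=1920218-54897=1865321
28. interest=⌊1865321·20/10000⌋=3730; principal=58737-3730=55007; balance=1865321-55007=1810314
29. interest=⌊1810314·20/10000⌋=3620; principal=58737-3620=55117; balance=1810314-55117=1755197
30. interest=⌊1755197·20/10000⌋=3510; principal=58737-3510=55227; balance=1755197-55227=1699970
31. interest=⌊1699970·20/10000⌋=3399; principal=58737-3399=55338; balance=1699970-55338=1644632
32. interest=⌊1644632·20/10000⌋=3289; principal=58737-3289=55448; balance=1644632-55448=1589184
33. interest=⌊1589184·20/10000⌋=3178; principal=58737-3178=55559; balance=1589184-55559=1533625
34. interest=⌊1533625·20/10000⌋=3067; principal=58737-3067=55670; balance=1533625-55670=1477955
35. interest=⌊1477955·20/10000⌋=2955; principal=58737-2955=55782; balance=1477955-55782=1422173
36. interest=⌊1422173·20/10000⌋=2844; principal=58737-2844=55893; balance=1422173-55893=1366280
37. interest=⌊1366280·20/10000⌋=2732; principal=58737-2732=56005; balance=1366280-56005=1310275
38. interest=⌊1310275·20/10000⌋=2620; principal=58737-2620=56117; balance=1310275-56117=1254158
39. interest=⌊1254158·20/10000⌋=2508; principal=58737-2508=56229; balance=1254158-56229=1197929
40. interest=⌊1197929·20/10000⌋=2395; principal=58737-2395=56342; balance=1197929-56342=1141587
41. interest=⌊1141587·20/10000⌋=2283; principal=58737-2283=56454; balance=1141587-56454=1085133
42. interest=⌊1085133·20/10000⌋=2170; principal=58737-2170=56567; balance=1085133-56567=1028566
43. interest=⌊1028566·20/10000⌋=2057; principal=58737-2057=56680; balance=1028566-56680=971886
44. interest=⌊971886·20/10000⌋=1943; principal=58737-1943=56794; balance=971886-56794=915092
45. interest=⌊915092·20/10000⌋=1830; principal=58737-1830=56907; balance=915092-56907=858185
46. interest=⌊858185·20/10000⌋=1716; principal=58737-1716=57021; balance=858185-57021=801164
47. interest=⌊801164·20/10000⌋=1602; principal=58737-1602=57135; balance=801164-57135=744029
48. interest=⌊744029·20/10000⌋=1488; principal=58737-1488=57249; balance=744029-57249=686780
49. interest=⌊686780·20/10000⌋=1373; principal=58737-1373=57364; balance=686780-57364=629416
50. interest=⌊629416·20/10000⌋=1258; principal=58737-1258=57479; balance=629416-57479=571937
51. interest=⌊571937·20/10000⌋=1143; principal=58737-1143=57594; balance=571937-57594=514343
52. interest=⌊514343·20/10000⌋=1028; principal=58737-1028=57709; balance=514343-57709=456634
53. interest=⌊456634·20/10000⌋=913; principal=58737-913=57824; balance=456634-57824=398810
54. interest=⌊398810·20/10000⌋=797; principal=58737-797=57940; balance=398810-57940=340870
55. interest=⌊340870·20/10000⌋=681; principal=58737-681=58056; balance=340870-58056=282814

1 6619 52118 3257596
2 6515 52222 3205374
3 6410 52327 3153047
4 6306 52431 3100616
5 6201 52536 3048080
6 6096 52641 2995439
7 5990 52747 2942692
8 5885 52852 2889840
9 5779 52958 2836882
10 5673 53064 2783818
11 5567 53170 2730648
12 5461 53276 2677372
13 5354 53383 2623989
14 5247 53490 2570499
15 5140 53597 2516902
16 5033 53704 2463198
17 4926 53811 2409387
18 4818 53919 2355468
19 4710 54027 2301441
20 4602 54135 2247306
21 4494 54243 2193063
22 4386 54351 2138712
23 4277 54460 2084252
24 4168 54569 2029683
25 4059 54678 1975005
26 3950 54787 1920218
27 3840 54897 1865321
28 3730 55007 1810314
29 3620 55117 1755197
30 3510 55227 1699970
31 3399 55338 1644632
32 3289 55448 1589184
33 3178 55559 1533625
34 3067 55670 1477955
35 2955 55782 1422173
36 2844 55893 1366280
37 2732 56005 1310275
38 2620 56117 1254158
39 2508 56229 1197929
40 2395 56342 1141587
41 2283 56454 1085133
42 2170 56567 1028566
43 2057 56680 971886
44 1943 56794 915092
45 1830 56907 858185
46 1716 57021 801164
47 1602 57135 744029
48 1488 57249 686780
49 1373 57364 629416
50 1258 57479 571937
51 1143 57594 514343
52 1028 57709 456634
53 913 57824 398810
54 797 57940 340870
55 681 58056 282814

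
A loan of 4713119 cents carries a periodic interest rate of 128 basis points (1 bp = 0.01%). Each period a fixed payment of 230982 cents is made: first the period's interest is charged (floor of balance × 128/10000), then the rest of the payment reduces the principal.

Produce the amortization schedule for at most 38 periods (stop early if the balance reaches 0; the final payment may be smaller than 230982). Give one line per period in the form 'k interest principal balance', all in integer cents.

1. interest=⌊4713119·128/10000⌋=60327; principal=230982-60327=170655; balance=4713119-170655=4542464
2. interest=⌊4542464·128/10000⌋=58143; principal=230982-58143=172839; balance=4542464-172839=4369625
3. interest=⌊4369625·128/10000⌋=55931; principal=230982-55931=175051; balance=4369625-175051=4194574
4. interest=⌊4194574·128/10000⌋=53690; principal=230982-53690=177292; balance=4194574-177292=4017282
5. interest=⌊4017282·128/10000⌋=51421; principal=230982-51421=179561; balance=4017282-179561=3837721
6. interest=⌊3837721·128/10000⌋=49122; principal=230982-49122=181860; balance=3837721-181860=3655861
7. interest=⌊3655861·128/10000⌋=46795; principal=230982-46795=184187; balance=3655861-184187=3471674
8. interest=⌊3471674·128/10000⌋=44437; principal=230982-44437=186545; balance=3471674-186545=3285129
9. interest=⌊3285129·128/10000⌋=42049; principal=230982-42049=188933; balance=3285129-188933=3096196
10. interest=⌊3096196·128/10000⌋=39631; principal=230982-39631=191351; balance=3096196-191351=2904845
11. interest=⌊2904845·128/10000⌋=37182; principal=230982-37182=193800; balance=2904845-193800=2711045
12. interest=⌊2711045·128/10000⌋=34701; principal=230982-34701=196281; balance=2711045-196281=2514764
13. interest=⌊2514764·128/10000⌋=32188; principal=230982-32188=198794; balance=2514764-198794=2315970
14. interest=⌊2315970·128/10000⌋=29644; principal=230982-29644=201338; balance=2315970-201338=2114632
15. interest=⌊2114632·128/10000⌋=27067; principal=230982-27067=203915; balance=2114632-203915=1910717
16. interest=⌊1910717·128/10000⌋=24457; principal=230982-24457=206525; balance=1910717-206525=1704192
17. interest=⌊1704192·128/10000⌋=21813; principal=230982-21813=209169; balance=1704192-209169=1495023
18. interest=⌊1495023·128/10000⌋=19136; principal=230982-19136=211846; balance=1495023-211846=1283177
19. interest=⌊1283177·128/10000⌋=16424; principal=230982-16424=214558; balance=1283177-214558=1068619
20. interest=⌊1068619·128/10000⌋=13678; principal=230982-13678=217304; balance=1068619-217304=851315
21. interest=⌊851315·128/10000⌋=10896; principal=230982-10896=220086; balance=851315-220086=631229
22. interest=⌊631229·128/10000⌋=8079; principal=230982-8079=222903; balance=631229-222903=408326
23. interest=⌊408326·128/10000⌋=5226; principal=230982-5226=225756; balance=408326-225756=182570
24. interest=⌊182570·128/10000⌋=2336; principal=min(230982-2336,182570)=182570; balance=182570-182570=0

1 60327 170655 4542464
2 58143 172839 4369625
3 55931 175051 4194574
4 53690 177292 4017282
5 51421 179561 3837721
6 49122 181860 3655861
7 46795 184187 3471674
8 44437 186545 3285129
9 42049 188933 3096196
10 39631 191351 2904845
11 37182 193800 2711045
12 34701 196281 2514764
13 32188 198794 2315970
14 29644 201338 2114632
15 27067 203915 1910717
16 24457 206525 1704192
17 21813 209169 1495023
18 19136 211846 1283177
19 16424 214558 1068619
20 13678 217304 851315
21 10896 220086 631229
22 8079 222903 408326
23 5226 225756 182570
24 2336 182570 0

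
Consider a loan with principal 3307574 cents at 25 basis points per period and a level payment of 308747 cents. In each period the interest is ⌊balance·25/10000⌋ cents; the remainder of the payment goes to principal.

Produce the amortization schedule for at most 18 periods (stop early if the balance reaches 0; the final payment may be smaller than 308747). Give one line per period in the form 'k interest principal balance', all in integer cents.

1 8268 300479 3007095
2 7517 301230 2705865
3 6764 301983 2403882
4 6009 302738 2101144
5 5252 303495 1797649
6 4494 304253 1493396
7 3733 305014 1188382
8 2970 305777 882605
9 2206 306541 576064
10 1440 307307 268757
11 671 268757 0

1. interest=⌊3307574·25/10000⌋=8268; principal=308747-8268=300479; balance=3307574-300479=3007095
2. interest=⌊3007095·25/10000⌋=7517; principal=308747-7517=301230; balance=3007095-301230=2705865
3. interest=⌊2705865·25/10000⌋=6764; principal=308747-6764=301983; balance=2705865-301983=2403882
4. interest=⌊2403882·25/10000⌋=6009; principal=308747-6009=302738; balance=2403882-302738=2101144
5. interest=⌊2101144·25/10000⌋=5252; principal=308747-5252=303495; balance=2101144-303495=1797649
6. interest=⌊1797649·25/10000⌋=4494; principal=308747-4494=304253; balance=1797649-304253=1493396
7. interest=⌊1493396·25/10000⌋=3733; principal=308747-3733=305014; balance=1493396-305014=1188382
8. interest=⌊1188382·25/10000⌋=2970; principal=308747-2970=305777; balance=1188382-305777=882605
9. interest=⌊882605·25/10000⌋=2206; principal=308747-2206=306541; balance=882605-306541=576064
10. interest=⌊576064·25/10000⌋=1440; principal=308747-1440=307307; balance=576064-307307=268757
11. interest=⌊268757·25/10000⌋=671; principal=min(308747-671,268757)=268757; balance=268757-268757=0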